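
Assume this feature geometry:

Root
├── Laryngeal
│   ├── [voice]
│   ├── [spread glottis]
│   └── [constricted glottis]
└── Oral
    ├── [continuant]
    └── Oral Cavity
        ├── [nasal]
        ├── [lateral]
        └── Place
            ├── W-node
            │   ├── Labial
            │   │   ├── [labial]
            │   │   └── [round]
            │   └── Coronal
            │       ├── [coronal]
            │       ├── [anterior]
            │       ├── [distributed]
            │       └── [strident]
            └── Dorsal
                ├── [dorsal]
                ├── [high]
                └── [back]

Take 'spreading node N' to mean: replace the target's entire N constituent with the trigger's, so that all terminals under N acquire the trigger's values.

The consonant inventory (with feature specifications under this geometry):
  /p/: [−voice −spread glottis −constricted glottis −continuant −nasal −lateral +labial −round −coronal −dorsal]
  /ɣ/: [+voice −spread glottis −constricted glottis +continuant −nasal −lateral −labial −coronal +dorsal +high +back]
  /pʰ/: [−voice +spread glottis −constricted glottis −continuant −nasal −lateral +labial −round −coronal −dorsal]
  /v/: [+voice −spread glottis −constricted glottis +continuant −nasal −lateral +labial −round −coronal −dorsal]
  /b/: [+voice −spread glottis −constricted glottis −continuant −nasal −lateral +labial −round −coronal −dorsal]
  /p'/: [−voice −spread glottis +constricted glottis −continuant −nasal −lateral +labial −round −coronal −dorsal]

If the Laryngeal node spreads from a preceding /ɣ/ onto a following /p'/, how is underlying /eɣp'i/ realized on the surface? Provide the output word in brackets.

The Laryngeal node dominates the terminals [voice], [spread glottis], [constricted glottis].
Spreading Laryngeal from /ɣ/ onto /p'/ replaces those values with /ɣ/'s: [+voice], [−spread glottis], [−constricted glottis]. Features outside Laryngeal ([continuant], [nasal], [lateral], …) stay as in /p'/.
Among the inventory, only /b/ has exactly this specification, giving the surface form [eɣbi].

[eɣbi]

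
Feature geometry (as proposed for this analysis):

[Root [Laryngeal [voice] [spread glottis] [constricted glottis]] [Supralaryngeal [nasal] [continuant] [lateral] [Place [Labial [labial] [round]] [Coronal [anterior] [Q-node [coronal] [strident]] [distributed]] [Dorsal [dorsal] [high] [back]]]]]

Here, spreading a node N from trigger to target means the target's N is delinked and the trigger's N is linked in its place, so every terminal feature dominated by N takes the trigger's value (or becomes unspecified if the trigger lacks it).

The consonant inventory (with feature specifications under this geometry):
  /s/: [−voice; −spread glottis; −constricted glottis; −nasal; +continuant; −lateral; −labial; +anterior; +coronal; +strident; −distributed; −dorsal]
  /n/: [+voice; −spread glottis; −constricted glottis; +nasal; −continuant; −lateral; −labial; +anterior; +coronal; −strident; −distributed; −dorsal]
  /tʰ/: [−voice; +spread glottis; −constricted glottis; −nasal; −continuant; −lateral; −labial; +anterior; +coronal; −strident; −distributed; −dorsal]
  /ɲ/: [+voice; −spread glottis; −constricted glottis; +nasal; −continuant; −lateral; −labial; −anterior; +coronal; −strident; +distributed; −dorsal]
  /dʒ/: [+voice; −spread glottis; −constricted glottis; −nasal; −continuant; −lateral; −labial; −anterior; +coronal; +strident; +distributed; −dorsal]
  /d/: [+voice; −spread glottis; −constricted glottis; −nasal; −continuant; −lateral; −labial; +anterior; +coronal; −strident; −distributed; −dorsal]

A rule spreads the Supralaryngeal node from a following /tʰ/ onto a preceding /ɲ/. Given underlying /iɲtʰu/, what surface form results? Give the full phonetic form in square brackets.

Supralaryngeal immediately or transitively dominates [nasal], [continuant], [lateral], [labial], [round], [anterior], [coronal], [strident], [distributed], [dorsal], [high], [back].
Spreading Supralaryngeal from /tʰ/ onto /ɲ/ replaces those values with /tʰ/'s: [−nasal], [−continuant], [−lateral], [−labial], [+anterior], [+coronal], [−strident], [−distributed], [−dorsal]. Features outside Supralaryngeal ([voice], [spread glottis], [constricted glottis]) stay as in /ɲ/.
Among the inventory, only /d/ has exactly this specification, giving the surface form [idtʰu].

[idtʰu]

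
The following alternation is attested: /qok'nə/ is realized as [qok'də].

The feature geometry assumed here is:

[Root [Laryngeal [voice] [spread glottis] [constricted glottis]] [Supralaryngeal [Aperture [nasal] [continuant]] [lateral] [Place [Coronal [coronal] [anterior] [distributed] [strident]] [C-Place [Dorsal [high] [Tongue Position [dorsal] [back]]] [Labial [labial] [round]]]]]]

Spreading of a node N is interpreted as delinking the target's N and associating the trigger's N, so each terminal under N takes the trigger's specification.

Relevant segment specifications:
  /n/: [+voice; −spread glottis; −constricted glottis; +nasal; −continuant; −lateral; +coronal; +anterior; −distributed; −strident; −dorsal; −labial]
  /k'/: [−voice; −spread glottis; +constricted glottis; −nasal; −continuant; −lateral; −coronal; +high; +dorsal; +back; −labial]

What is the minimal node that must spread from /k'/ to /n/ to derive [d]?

[nasal]

/n/ and [d] differ in [nasal]; every other specified feature is identical.
Only a single terminal changes, and /k'/ supplies the new value, so [nasal] itself is the minimal spreading constituent.
Features on which the two segments disagree outside [nasal], such as [voice], [constricted glottis], are unchanged — nothing dominating them spread, and [nasal] is the minimal sufficient constituent.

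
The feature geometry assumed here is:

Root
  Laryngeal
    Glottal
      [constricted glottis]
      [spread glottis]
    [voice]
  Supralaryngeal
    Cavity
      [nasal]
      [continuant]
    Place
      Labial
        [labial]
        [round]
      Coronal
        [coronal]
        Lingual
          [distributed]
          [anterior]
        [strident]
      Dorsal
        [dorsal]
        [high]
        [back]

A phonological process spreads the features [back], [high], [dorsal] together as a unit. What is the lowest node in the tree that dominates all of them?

[back]: Root → Supralaryngeal → Place → Dorsal → [back].
[high]: Root → Supralaryngeal → Place → Dorsal → [high].
[dorsal]: Root → Supralaryngeal → Place → Dorsal → [dorsal].
The listed terminals split across distinct daughters of Dorsal, so Dorsal itself is the smallest node containing them all.

Dorsal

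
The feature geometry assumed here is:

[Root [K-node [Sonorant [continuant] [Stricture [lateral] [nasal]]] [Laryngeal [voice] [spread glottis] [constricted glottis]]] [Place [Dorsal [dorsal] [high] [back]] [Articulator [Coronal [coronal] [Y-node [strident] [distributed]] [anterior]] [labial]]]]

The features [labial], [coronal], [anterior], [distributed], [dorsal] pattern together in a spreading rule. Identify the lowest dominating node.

Place

[labial]: Root → Place → Articulator → [labial].
[coronal]: Root → Place → Articulator → Coronal → [coronal].
[anterior]: Root → Place → Articulator → Coronal → [anterior].
[distributed]: Root → Place → Articulator → Coronal → Y-node → [distributed].
[dorsal]: Root → Place → Dorsal → [dorsal].
The lowest node appearing on every path is Place; each proper daughter of Place fails to dominate at least one of the listed features.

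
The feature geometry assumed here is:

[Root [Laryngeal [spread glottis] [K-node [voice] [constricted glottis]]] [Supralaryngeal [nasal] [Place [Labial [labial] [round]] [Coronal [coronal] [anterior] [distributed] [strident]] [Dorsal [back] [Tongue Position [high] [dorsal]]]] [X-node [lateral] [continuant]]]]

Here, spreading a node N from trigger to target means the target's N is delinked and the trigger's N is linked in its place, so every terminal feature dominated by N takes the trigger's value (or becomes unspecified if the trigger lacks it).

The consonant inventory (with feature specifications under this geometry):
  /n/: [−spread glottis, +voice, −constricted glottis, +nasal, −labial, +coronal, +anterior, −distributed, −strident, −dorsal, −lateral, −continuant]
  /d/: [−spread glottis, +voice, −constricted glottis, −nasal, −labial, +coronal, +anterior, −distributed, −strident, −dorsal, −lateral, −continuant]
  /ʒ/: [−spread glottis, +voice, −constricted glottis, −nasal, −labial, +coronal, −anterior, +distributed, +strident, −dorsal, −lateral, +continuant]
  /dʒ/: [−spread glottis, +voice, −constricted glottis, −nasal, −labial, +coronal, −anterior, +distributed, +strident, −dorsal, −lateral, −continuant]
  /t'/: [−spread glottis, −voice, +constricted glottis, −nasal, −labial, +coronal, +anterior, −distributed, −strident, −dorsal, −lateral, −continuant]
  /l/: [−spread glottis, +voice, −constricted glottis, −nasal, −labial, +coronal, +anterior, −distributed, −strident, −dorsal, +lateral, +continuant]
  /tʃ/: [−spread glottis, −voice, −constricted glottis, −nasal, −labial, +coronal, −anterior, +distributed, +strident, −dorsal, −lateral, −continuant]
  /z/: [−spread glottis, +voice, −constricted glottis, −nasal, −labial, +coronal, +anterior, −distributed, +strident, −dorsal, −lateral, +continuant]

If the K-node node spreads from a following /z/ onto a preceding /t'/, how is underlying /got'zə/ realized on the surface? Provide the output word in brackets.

[godzə]

K-node immediately or transitively dominates [voice], [constricted glottis].
After delinking /t'/'s K-node and linking /z/'s, the affected terminals become [+voice], [−constricted glottis]; [spread glottis], [nasal], [labial], … (outside K-node) are retained from /t'/.
Among the inventory, only /d/ has exactly this specification, giving the surface form [godzə].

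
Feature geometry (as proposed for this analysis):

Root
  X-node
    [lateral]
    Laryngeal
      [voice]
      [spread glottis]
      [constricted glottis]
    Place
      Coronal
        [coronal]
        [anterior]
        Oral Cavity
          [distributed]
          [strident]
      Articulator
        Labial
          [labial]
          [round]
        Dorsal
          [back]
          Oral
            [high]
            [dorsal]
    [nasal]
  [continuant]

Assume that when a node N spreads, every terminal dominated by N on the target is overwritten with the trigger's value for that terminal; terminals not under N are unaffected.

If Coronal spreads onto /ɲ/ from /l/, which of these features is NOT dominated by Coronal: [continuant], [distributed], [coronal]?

Under this geometry, Coronal contains [coronal], [anterior], [distributed], [strident].
[coronal], [distributed] all lie under Coronal, so they are overwritten when Coronal spreads.
[continuant] is not within the Coronal subtree (it hangs from Root), so /ɲ/'s [continuant] value survives.

[continuant]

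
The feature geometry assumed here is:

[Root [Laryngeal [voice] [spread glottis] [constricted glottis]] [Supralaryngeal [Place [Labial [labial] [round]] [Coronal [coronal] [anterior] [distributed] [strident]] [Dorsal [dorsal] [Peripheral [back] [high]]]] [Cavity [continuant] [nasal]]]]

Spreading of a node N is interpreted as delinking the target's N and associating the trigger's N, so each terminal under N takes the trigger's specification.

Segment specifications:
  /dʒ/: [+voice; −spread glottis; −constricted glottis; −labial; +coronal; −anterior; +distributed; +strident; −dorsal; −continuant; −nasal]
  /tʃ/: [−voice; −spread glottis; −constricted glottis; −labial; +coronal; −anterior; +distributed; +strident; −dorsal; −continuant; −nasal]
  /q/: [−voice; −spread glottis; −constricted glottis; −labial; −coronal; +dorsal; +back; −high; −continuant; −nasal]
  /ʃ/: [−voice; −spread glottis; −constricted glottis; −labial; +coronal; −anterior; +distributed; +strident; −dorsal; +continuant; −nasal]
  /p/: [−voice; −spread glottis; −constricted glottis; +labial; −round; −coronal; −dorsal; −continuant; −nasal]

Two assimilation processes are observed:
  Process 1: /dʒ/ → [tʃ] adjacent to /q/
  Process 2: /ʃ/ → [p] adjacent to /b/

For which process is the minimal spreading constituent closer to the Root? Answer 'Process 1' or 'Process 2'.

Process 2

Process 1 alters [voice]; the lowest dominating node is [voice] (depth 2 from Root).
In Process 2, [continuant], [labial], [round], [coronal], [anterior], [distributed], [strident] change, so the minimal spreading node is Supralaryngeal at depth 1.
Supralaryngeal is closer to Root than [voice], so Process 2 spreads the higher node.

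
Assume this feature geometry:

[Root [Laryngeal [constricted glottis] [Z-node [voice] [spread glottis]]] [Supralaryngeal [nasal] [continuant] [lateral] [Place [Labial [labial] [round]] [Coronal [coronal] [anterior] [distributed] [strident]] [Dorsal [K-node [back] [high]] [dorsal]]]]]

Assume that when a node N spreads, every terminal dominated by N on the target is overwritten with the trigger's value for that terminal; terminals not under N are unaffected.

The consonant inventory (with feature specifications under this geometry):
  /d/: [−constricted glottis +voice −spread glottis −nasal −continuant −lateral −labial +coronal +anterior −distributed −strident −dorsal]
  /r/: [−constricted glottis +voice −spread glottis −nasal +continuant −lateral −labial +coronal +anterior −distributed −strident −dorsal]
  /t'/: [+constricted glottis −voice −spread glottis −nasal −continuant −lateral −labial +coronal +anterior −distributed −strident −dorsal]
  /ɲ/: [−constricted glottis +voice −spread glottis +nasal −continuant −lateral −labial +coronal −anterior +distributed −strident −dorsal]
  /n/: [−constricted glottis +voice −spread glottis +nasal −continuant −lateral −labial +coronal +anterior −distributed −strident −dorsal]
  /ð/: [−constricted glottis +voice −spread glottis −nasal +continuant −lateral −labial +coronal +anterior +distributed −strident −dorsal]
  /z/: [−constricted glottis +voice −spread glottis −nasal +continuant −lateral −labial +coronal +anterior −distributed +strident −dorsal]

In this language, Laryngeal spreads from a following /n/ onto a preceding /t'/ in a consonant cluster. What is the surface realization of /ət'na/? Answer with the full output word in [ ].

[ədna]

Terminals under Laryngeal in this geometry: [constricted glottis], [voice], [spread glottis].
Spreading Laryngeal from /n/ onto /t'/ replaces those values with /n/'s: [−constricted glottis], [+voice], [−spread glottis]. Features outside Laryngeal ([nasal], [continuant], [lateral], …) stay as in /t'/.
The resulting bundle matches /d/ in the inventory; substituting it for /t'/ gives [ədna].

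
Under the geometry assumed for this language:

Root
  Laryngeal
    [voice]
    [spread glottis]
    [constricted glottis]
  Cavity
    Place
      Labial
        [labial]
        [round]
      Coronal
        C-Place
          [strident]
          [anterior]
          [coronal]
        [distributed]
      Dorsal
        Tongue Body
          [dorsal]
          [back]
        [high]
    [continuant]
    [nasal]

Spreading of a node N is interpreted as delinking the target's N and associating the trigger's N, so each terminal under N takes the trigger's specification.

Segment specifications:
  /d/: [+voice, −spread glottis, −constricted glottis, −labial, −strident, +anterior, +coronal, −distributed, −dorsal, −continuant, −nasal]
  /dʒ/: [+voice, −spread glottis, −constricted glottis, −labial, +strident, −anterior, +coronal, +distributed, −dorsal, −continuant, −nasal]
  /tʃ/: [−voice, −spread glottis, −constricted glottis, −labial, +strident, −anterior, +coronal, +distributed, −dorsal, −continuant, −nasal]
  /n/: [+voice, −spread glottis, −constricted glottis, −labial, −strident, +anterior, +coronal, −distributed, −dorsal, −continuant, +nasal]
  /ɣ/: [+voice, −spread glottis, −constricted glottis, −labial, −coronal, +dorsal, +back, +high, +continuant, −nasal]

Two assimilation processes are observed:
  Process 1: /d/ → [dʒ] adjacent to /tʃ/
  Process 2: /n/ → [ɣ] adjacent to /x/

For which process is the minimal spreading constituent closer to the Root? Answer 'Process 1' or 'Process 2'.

Process 2

Process 1: the features that change are [anterior], [distributed], [strident]; the minimal node is Coronal (depth 3).
Process 2: the features that change are [nasal], [continuant], [coronal], [anterior], [distributed], [strident], [dorsal], [high], [back]; the minimal node is Cavity (depth 1).
Cavity is closer to Root than Coronal, so Process 2 spreads the higher node.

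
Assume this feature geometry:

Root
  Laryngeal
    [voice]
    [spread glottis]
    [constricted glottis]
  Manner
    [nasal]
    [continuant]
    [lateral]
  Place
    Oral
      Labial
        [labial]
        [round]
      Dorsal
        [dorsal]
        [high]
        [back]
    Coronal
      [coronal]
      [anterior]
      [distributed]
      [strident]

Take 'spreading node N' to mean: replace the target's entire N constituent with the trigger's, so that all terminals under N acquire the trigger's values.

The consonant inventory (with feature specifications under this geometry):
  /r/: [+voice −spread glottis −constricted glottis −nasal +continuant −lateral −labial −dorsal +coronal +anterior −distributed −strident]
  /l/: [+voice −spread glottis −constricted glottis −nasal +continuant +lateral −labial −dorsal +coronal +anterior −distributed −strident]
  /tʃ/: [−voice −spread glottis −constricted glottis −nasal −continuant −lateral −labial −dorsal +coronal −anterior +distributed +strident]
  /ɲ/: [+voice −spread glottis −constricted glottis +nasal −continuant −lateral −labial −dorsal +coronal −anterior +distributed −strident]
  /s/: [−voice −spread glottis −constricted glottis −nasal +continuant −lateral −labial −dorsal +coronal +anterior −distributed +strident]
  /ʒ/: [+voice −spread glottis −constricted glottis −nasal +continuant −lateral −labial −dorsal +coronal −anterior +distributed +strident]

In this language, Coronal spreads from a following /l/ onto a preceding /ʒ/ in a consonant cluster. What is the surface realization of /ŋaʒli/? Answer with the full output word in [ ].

[ŋarli]

The Coronal node dominates the terminals [coronal], [anterior], [distributed], [strident].
Spreading Coronal from /l/ onto /ʒ/ replaces those values with /l/'s: [+coronal], [+anterior], [−distributed], [−strident]. Features outside Coronal ([voice], [spread glottis], [constricted glottis], …) stay as in /ʒ/.
Among the inventory, only /r/ has exactly this specification, giving the surface form [ŋarli].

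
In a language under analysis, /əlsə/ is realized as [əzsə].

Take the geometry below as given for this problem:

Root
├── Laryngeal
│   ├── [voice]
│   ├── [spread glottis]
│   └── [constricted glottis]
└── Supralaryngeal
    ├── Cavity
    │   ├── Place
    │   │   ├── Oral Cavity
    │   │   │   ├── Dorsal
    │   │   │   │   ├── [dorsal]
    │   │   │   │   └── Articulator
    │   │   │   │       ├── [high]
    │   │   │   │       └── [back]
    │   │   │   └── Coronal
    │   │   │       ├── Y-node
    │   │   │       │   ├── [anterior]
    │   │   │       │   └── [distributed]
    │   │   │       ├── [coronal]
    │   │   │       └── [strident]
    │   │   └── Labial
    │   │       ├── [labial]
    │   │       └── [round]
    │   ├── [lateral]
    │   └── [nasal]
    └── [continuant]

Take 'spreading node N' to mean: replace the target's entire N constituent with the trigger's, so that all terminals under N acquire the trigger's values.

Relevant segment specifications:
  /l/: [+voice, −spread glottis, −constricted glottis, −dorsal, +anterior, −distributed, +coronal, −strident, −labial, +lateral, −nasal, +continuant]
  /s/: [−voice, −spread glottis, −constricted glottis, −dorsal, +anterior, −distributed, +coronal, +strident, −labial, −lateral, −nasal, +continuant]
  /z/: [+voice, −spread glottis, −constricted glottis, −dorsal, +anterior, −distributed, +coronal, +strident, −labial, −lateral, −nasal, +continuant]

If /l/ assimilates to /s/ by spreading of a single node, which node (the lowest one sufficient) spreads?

Feature comparison: [lateral], [strident] differ between /l/ and [z]; the remaining terminals match.
In this geometry the lowest node dominating all of them is Cavity: every daughter of Cavity dominates only a proper subset, so no lower node suffices.
If Cavity spreads, every terminal under it takes /s/'s value, producing [z] as observed.
[voice] stays as in /l/ although /s/ differs there, so no node dominating it spread; among the remaining candidates Cavity is the lowest that derives the output.

Cavity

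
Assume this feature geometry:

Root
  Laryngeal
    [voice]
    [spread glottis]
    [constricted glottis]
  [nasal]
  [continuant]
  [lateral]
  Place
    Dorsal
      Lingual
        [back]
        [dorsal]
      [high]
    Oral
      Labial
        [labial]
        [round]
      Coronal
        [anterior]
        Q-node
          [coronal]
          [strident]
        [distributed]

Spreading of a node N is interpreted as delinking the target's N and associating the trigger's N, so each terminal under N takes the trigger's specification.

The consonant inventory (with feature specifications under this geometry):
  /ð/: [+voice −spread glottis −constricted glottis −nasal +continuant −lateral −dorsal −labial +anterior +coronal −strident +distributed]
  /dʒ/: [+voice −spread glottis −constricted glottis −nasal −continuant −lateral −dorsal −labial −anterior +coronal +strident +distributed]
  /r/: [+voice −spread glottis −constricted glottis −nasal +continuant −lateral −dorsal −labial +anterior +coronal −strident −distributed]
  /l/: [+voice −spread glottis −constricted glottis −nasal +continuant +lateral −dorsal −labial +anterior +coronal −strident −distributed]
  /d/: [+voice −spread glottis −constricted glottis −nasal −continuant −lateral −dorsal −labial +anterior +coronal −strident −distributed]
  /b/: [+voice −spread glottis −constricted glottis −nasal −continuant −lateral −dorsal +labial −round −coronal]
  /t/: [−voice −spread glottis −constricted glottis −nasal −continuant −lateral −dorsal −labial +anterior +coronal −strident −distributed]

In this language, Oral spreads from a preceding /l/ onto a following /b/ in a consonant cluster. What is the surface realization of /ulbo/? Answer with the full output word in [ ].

[uldo]

Terminals under Oral in this geometry: [labial], [round], [anterior], [coronal], [strident], [distributed].
The target acquires /l/'s values for everything under Oral — [−labial], [+anterior], [+coronal], [−strident], [−distributed] — while keeping its own [voice], [spread glottis], [constricted glottis], ….
Among the inventory, only /d/ has exactly this specification, giving the surface form [uldo].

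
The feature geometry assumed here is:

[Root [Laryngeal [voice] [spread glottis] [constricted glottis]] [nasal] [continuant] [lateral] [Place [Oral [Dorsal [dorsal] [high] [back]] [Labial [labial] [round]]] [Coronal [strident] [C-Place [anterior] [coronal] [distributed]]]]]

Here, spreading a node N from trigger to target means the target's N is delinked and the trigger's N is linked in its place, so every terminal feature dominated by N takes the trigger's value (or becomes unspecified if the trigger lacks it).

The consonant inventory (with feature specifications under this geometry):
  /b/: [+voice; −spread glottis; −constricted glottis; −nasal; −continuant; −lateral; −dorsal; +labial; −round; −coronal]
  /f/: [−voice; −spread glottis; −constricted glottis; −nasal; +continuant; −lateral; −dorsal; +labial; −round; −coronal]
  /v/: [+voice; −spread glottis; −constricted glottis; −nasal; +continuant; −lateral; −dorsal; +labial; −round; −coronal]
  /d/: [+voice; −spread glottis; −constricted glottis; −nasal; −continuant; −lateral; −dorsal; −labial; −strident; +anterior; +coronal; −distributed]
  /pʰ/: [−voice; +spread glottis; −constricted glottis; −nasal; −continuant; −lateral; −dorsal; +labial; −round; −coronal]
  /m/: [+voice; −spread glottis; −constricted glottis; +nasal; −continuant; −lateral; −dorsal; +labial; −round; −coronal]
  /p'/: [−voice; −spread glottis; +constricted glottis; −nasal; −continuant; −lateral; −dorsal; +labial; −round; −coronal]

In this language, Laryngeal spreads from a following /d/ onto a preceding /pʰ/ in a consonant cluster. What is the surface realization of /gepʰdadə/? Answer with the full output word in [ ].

[gebdadə]

Laryngeal immediately or transitively dominates [voice], [spread glottis], [constricted glottis].
The target acquires /d/'s values for everything under Laryngeal — [+voice], [−spread glottis], [−constricted glottis] — while keeping its own [nasal], [continuant], [lateral], ….
This feature bundle is that of [b], so /gepʰdadə/ surfaces as [gebdadə].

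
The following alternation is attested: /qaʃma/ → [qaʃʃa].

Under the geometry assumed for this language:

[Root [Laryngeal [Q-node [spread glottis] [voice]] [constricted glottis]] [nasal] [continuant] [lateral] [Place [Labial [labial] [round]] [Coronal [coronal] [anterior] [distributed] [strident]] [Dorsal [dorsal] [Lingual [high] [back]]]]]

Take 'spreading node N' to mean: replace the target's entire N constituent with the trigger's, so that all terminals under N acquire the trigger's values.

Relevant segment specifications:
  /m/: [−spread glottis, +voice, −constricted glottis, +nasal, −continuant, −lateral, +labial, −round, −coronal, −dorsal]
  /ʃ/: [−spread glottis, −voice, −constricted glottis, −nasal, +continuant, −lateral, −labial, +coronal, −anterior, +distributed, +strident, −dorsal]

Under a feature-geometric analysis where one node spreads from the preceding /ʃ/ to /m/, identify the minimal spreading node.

/m/ and [ʃ] differ in [voice], [nasal], [continuant], [labial], [round], [coronal], [anterior], [distributed], [strident]; every other specified feature is identical.
Tracing each changed feature up the tree, the paths first meet at Root; any lower node misses at least one of them.
Spreading Root from /ʃ/ overwrites each of those terminals with /ʃ/'s values, yielding exactly [ʃ].

Root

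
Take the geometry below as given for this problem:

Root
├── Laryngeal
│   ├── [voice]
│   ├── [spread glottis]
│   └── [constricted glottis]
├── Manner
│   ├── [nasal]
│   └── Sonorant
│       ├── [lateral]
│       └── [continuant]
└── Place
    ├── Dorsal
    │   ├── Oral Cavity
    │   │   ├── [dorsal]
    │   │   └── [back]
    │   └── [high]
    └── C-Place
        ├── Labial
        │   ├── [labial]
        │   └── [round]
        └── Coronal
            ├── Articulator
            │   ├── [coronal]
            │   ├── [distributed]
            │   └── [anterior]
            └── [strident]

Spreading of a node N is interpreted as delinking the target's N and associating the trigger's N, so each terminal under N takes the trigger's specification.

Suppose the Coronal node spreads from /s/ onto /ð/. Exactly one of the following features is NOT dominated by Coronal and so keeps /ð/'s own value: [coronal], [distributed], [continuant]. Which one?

Under this geometry, Coronal contains [coronal], [distributed], [anterior], [strident].
Spreading Coronal replaces [coronal], [distributed] with the trigger's values, since each sits inside the Coronal constituent.
But [continuant] is a dependent of Sonorant, outside Coronal; it is therefore untouched by the spreading.

[continuant]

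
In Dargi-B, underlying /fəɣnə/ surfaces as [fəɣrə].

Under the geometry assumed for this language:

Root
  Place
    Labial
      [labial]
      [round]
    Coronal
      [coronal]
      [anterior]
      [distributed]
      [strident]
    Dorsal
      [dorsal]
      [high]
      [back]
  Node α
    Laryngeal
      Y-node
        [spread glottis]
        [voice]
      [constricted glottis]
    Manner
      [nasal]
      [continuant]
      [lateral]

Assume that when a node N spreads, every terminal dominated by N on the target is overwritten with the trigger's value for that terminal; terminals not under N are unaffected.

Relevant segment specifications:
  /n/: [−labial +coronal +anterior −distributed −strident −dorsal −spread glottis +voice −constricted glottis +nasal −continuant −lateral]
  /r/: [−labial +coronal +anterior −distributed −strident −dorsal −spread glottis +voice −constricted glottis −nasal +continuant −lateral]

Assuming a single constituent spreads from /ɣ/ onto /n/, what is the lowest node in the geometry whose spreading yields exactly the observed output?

Manner

/n/ and [r] differ in [nasal], [continuant]; every other specified feature is identical.
The smallest constituent containing every changed terminal is Manner — each of its daughters lacks at least one of the affected features.
Delinking /n/'s Manner and associating /ɣ/'s Manner gives precisely the feature bundle of [r].
[coronal], [dorsal] stay as in /n/ although /ɣ/ differs there, so no node dominating them spread; among the remaining candidates Manner is the lowest that derives the output.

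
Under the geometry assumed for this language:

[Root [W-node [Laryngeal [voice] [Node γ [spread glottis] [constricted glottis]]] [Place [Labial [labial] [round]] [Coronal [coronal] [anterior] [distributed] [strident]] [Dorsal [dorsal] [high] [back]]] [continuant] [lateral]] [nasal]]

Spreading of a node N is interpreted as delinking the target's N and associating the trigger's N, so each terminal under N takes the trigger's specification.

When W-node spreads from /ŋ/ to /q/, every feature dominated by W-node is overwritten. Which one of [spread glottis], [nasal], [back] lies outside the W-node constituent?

[nasal]

Under this geometry, W-node contains [voice], [spread glottis], [constricted glottis], [labial], [round], [coronal], [anterior], [distributed], [strident], [dorsal], [high], [back], [continuant], [lateral].
[spread glottis], [back] all lie under W-node, so they are overwritten when W-node spreads.
[nasal] attaches under Root, not under W-node, so /q/ retains its own value for [nasal].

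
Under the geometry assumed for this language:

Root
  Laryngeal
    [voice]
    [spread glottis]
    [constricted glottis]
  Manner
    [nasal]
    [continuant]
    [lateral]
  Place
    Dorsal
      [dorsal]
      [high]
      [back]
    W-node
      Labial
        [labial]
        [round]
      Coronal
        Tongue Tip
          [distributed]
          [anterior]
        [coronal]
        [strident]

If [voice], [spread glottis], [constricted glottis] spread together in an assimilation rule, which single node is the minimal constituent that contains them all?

Laryngeal

[voice]: Root > Laryngeal > [voice].
[spread glottis]: Root > Laryngeal > [spread glottis].
[constricted glottis]: Root > Laryngeal > [constricted glottis].
The listed terminals split across distinct daughters of Laryngeal, so Laryngeal itself is the smallest node containing them all.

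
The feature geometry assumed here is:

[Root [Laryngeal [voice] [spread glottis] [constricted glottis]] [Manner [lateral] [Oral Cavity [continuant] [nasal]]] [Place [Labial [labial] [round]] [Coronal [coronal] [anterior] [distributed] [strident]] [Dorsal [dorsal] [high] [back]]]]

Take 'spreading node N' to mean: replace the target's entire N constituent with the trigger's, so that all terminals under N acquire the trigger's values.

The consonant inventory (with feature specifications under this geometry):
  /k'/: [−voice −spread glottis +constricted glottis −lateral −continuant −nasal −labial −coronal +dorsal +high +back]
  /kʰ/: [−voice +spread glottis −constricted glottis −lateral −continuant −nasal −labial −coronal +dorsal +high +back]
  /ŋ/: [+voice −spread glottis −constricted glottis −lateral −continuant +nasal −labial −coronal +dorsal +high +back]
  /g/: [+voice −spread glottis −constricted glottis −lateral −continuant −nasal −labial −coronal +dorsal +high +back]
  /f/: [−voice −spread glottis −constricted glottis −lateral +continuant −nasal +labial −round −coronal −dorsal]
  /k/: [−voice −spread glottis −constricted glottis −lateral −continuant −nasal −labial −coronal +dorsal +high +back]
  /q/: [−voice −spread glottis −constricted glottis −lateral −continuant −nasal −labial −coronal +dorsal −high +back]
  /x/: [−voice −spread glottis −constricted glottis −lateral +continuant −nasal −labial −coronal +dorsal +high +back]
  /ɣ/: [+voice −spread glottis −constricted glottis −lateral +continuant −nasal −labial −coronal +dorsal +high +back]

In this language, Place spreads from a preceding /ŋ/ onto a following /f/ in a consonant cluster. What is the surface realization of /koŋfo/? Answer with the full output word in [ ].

[koŋxo]

Place immediately or transitively dominates [labial], [round], [coronal], [anterior], [distributed], [strident], [dorsal], [high], [back].
Spreading Place from /ŋ/ onto /f/ replaces those values with /ŋ/'s: [−labial], [−coronal], [+dorsal], [+high], [+back]. Features outside Place ([voice], [spread glottis], [constricted glottis], …) stay as in /f/.
Among the inventory, only /x/ has exactly this specification, giving the surface form [koŋxo].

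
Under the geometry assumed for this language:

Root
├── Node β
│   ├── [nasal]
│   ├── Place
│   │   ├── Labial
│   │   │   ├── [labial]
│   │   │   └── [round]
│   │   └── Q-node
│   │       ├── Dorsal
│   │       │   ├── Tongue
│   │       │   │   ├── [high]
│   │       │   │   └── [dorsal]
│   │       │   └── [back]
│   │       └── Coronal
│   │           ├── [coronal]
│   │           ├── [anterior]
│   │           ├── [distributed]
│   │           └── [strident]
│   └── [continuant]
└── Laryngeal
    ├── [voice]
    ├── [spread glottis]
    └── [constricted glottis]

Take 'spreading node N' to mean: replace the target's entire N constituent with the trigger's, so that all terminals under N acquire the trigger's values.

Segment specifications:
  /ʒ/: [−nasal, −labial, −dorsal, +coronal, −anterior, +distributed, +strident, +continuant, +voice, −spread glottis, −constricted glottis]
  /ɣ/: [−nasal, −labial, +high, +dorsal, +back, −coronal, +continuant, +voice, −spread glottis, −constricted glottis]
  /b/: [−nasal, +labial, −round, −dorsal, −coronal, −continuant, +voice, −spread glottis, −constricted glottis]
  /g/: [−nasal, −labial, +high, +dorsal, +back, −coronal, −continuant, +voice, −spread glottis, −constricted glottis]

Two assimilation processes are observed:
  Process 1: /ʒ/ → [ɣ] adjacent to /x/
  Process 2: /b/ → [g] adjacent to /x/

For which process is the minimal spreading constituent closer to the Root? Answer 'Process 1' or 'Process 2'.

Process 1 alters [coronal], [anterior], [distributed], [strident], [dorsal], [high], [back]; the lowest common ancestor is Q-node (depth 3 from Root).
In Process 2, [labial], [round], [dorsal], [high], [back] change, so the minimal spreading node is Place at depth 2.
Place is closer to Root than Q-node, so Process 2 spreads the higher node.

Process 2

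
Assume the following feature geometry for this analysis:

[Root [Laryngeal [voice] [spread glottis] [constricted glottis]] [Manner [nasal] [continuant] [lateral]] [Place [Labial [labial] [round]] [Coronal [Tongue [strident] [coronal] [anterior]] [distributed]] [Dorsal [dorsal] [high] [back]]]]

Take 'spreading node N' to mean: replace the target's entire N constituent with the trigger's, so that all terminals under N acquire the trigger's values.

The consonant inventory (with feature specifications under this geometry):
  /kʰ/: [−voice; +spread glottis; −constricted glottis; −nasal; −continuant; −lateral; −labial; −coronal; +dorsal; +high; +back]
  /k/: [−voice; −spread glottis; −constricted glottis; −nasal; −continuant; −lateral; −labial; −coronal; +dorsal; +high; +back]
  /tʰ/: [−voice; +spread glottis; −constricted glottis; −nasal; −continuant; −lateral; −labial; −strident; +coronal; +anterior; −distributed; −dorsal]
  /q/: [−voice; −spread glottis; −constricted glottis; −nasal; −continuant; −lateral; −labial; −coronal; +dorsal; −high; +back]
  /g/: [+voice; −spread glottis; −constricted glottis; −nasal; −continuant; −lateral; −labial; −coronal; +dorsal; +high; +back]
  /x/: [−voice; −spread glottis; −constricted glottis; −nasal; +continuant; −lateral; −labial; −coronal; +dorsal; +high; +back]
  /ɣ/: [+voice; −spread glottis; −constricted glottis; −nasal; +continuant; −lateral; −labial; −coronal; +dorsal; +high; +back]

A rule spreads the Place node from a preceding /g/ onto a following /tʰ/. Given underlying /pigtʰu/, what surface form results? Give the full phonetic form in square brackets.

[pigkʰu]

Place immediately or transitively dominates [labial], [round], [strident], [coronal], [anterior], [distributed], [dorsal], [high], [back].
Spreading Place from /g/ onto /tʰ/ replaces those values with /g/'s: [−labial], [−coronal], [+dorsal], [+high], [+back]. Features outside Place ([voice], [spread glottis], [constricted glottis], …) stay as in /tʰ/.
Among the inventory, only /kʰ/ has exactly this specification, giving the surface form [pigkʰu].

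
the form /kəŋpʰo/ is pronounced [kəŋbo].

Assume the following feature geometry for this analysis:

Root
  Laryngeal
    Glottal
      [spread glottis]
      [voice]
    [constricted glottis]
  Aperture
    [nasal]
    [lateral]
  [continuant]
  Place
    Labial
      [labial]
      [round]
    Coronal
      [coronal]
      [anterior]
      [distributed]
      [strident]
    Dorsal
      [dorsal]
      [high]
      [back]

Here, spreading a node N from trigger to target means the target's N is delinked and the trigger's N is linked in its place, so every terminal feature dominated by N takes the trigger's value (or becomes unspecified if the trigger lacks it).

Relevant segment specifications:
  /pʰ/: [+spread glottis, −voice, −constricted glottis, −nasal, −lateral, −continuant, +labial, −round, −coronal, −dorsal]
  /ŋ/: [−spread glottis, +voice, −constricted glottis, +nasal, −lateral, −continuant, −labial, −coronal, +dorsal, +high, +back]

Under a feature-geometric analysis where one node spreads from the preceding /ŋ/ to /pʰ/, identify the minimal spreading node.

Glottal

/pʰ/ and [b] differ in [voice], [spread glottis]; every other specified feature is identical.
In this geometry the lowest node dominating all of them is Glottal: every daughter of Glottal dominates only a proper subset, so no lower node suffices.
Delinking /pʰ/'s Glottal and associating /ŋ/'s Glottal gives precisely the feature bundle of [b].
[dorsal], [nasal] stay as in /pʰ/ although /ŋ/ differs there, so no node dominating them spread; among the remaining candidates Glottal is the lowest that derives the output.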